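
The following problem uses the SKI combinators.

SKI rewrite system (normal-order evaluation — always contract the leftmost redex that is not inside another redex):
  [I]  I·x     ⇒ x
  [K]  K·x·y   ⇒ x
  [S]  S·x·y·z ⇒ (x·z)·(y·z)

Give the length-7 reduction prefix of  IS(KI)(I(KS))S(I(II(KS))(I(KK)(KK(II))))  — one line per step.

  start: IS(KI)(I(KS))S(I(II(KS))(I(KK)(KK(II))))
  [1] S(KI)(I(KS))S(I(II(KS))(I(KK)(KK(II))))
  [2] KIS(I(KS)S)(I(II(KS))(I(KK)(KK(II))))
  [3] I(I(KS)S)(I(II(KS))(I(KK)(KK(II))))
  [4] I(KS)S(I(II(KS))(I(KK)(KK(II))))
  [5] KSS(I(II(KS))(I(KK)(KK(II))))
  [6] S(I(II(KS))(I(KK)(KK(II))))
  [7] S(II(KS)(I(KK)(KK(II))))

Answer: after 7 steps: S(II(KS)(I(KK)(KK(II))))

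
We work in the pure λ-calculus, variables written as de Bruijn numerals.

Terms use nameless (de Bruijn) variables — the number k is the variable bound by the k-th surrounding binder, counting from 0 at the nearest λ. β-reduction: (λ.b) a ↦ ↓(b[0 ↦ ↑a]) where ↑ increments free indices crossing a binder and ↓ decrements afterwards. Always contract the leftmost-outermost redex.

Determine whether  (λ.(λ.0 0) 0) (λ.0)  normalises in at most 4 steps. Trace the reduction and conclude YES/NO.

Answer: YES — reaches normal form λ.0 in 3 ≤ 4 steps

Reduction:
  start: (λ.(λ.0 0) 0) (λ.0)
  step 1: (λ.0 0) (λ.0)
  step 2: (λ.0) (λ.0)
  step 3: λ.0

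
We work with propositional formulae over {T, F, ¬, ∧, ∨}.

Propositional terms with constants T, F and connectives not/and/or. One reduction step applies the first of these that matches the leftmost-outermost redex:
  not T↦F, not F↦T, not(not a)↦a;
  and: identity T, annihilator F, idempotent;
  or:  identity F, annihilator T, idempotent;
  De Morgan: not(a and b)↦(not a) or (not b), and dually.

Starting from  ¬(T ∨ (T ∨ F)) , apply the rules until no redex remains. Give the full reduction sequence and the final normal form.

  start: ¬(T ∨ (T ∨ F))
  step 1: ¬T ∧ ¬(T ∨ F)
  step 2: F ∧ ¬(T ∨ F)
  step 3: F

Answer: normal form = F  (in 3 steps)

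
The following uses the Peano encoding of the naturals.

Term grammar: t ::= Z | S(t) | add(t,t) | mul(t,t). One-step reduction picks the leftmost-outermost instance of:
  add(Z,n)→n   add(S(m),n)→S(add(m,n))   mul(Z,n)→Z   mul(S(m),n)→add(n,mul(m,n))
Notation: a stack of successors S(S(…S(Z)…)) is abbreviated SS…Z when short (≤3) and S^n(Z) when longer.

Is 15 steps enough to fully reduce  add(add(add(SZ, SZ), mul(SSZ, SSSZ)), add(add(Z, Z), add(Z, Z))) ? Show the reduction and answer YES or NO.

  start: add(add(add(SZ, SZ), mul(SSZ, SSSZ)), add(add(Z, Z), add(Z, Z)))
  →1  add(add(S(add(Z, SZ)), mul(SSZ, SSSZ)), add(add(Z, Z), add(Z, Z)))
  →2  add(S(add(add(Z, SZ), mul(SSZ, SSSZ))), add(add(Z, Z), add(Z, Z)))
  →3  S(add(add(add(Z, SZ), mul(SSZ, SSSZ)), add(add(Z, Z), add(Z, Z))))
  →4  S(add(add(SZ, mul(SSZ, SSSZ)), add(add(Z, Z), add(Z, Z))))
  →5  S(add(S(add(Z, mul(SSZ, SSSZ))), add(add(Z, Z), add(Z, Z))))
  →6  S(S(add(add(Z, mul(SSZ, SSSZ)), add(add(Z, Z), add(Z, Z)))))
  →7  S(S(add(mul(SSZ, SSSZ), add(add(Z, Z), add(Z, Z)))))
  →8  S(S(add(add(SSSZ, mul(SZ, SSSZ)), add(add(Z, Z), add(Z, Z)))))
  →9  S(S(add(S(add(SSZ, mul(SZ, SSSZ))), add(add(Z, Z), add(Z, Z)))))
  →10  S(S(S(add(add(SSZ, mul(SZ, SSSZ)), add(add(Z, Z), add(Z, Z))))))
  →11  S(S(S(add(S(add(SZ, mul(SZ, SSSZ))), add(add(Z, Z), add(Z, Z))))))
  →12  S(S(S(S(add(add(SZ, mul(SZ, SSSZ)), add(add(Z, Z), add(Z, Z)))))))
  →13  S(S(S(S(add(S(add(Z, mul(SZ, SSSZ))), add(add(Z, Z), add(Z, Z)))))))
  →14  S(S(S(S(S(add(add(Z, mul(SZ, SSSZ)), add(add(Z, Z), add(Z, Z))))))))
  →15  S(S(S(S(S(add(mul(SZ, SSSZ), add(add(Z, Z), add(Z, Z))))))))

Answer: NO — after 15 steps the term is S(S(S(S(S(add(mul(SZ, SSSZ), add(add(Z, Z), add(Z, Z)))))))), not yet normal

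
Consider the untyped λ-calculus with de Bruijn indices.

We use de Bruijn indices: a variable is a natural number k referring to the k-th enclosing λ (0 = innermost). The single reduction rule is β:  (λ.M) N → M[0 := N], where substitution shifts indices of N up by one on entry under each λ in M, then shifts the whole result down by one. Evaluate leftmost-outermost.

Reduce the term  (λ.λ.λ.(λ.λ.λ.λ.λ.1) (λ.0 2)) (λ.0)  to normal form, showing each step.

Answer: normal form = λ.λ.λ.λ.λ.λ.1  (in 2 steps)

Working:
  start: (λ.λ.λ.(λ.λ.λ.λ.λ.1) (λ.0 2)) (λ.0)
  [1] λ.λ.(λ.λ.λ.λ.λ.1) (λ.0 2)
  [2] λ.λ.λ.λ.λ.λ.1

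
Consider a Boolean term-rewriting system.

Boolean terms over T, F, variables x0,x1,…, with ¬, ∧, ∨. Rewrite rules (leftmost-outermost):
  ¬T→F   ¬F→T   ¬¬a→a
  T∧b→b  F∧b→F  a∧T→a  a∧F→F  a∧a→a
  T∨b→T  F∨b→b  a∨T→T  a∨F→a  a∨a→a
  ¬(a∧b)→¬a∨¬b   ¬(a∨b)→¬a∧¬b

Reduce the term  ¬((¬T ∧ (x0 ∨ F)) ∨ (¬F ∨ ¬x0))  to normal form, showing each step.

  start: ¬((¬T ∧ (x0 ∨ F)) ∨ (¬F ∨ ¬x0))
  →1  ¬(¬T ∧ (x0 ∨ F)) ∧ ¬(¬F ∨ ¬x0)
  →2  (¬¬T ∨ ¬(x0 ∨ F)) ∧ ¬(¬F ∨ ¬x0)
  →3  (T ∨ ¬(x0 ∨ F)) ∧ ¬(¬F ∨ ¬x0)
  →4  T ∧ ¬(¬F ∨ ¬x0)
  →5  ¬(¬F ∨ ¬x0)
  →6  ¬¬F ∧ ¬¬x0
  →7  F ∧ ¬¬x0
  →8  F

Answer: normal form = F  (in 8 steps)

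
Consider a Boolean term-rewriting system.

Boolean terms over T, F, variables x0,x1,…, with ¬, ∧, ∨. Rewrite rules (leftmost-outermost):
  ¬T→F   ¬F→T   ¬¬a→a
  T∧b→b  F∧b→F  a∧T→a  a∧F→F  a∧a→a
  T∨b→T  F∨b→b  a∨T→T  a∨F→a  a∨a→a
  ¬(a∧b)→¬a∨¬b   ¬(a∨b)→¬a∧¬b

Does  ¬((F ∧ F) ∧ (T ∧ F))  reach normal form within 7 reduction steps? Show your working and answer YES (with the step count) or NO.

  start: ¬((F ∧ F) ∧ (T ∧ F))
  step 1: ¬(F ∧ F) ∨ ¬(T ∧ F)
  step 2: (¬F ∨ ¬F) ∨ ¬(T ∧ F)
  step 3: ¬F ∨ ¬(T ∧ F)
  step 4: T ∨ ¬(T ∧ F)
  step 5: T

Answer: YES — reaches normal form T in 5 ≤ 7 steps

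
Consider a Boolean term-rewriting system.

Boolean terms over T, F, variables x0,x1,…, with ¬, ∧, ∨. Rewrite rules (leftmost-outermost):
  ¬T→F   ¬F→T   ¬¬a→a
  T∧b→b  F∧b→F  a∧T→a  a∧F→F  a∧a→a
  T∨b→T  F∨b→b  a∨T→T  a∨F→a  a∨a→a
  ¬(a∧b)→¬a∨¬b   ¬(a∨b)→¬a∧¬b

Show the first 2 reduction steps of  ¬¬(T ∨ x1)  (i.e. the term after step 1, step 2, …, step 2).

  start: ¬¬(T ∨ x1)
  →1  T ∨ x1
  →2  T

Answer: after 2 steps: T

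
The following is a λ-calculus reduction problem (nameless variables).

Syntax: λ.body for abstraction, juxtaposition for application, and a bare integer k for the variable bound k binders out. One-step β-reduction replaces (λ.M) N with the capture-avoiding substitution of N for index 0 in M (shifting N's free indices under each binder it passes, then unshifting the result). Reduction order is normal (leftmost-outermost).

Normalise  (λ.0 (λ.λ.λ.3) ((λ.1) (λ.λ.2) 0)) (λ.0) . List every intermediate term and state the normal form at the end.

  start: (λ.0 (λ.λ.λ.3) ((λ.1) (λ.λ.2) 0)) (λ.0)
  →1  (λ.0) (λ.λ.λ.λ.0) ((λ.λ.0) (λ.λ.λ.0) (λ.0))
  →2  (λ.λ.λ.λ.0) ((λ.λ.0) (λ.λ.λ.0) (λ.0))
  →3  λ.λ.λ.0

Answer: normal form = λ.λ.λ.0  (in 3 steps)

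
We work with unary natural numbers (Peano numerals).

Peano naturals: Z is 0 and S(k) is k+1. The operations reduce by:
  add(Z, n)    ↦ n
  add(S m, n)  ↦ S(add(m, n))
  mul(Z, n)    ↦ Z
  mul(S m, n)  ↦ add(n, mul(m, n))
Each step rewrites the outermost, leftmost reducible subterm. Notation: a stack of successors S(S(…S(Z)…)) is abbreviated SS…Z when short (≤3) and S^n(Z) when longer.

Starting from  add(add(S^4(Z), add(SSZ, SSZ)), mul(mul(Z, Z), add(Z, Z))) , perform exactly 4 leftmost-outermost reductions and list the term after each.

  start: add(add(S^4(Z), add(SSZ, SSZ)), mul(mul(Z, Z), add(Z, Z)))
  step 1: add(S(add(SSSZ, add(SSZ, SSZ))), mul(mul(Z, Z), add(Z, Z)))
  step 2: S(add(add(SSSZ, add(SSZ, SSZ)), mul(mul(Z, Z), add(Z, Z))))
  step 3: S(add(S(add(SSZ, add(SSZ, SSZ))), mul(mul(Z, Z), add(Z, Z))))
  step 4: S(S(add(add(SSZ, add(SSZ, SSZ)), mul(mul(Z, Z), add(Z, Z)))))

Answer: after 4 steps: S(S(add(add(SSZ, add(SSZ, SSZ)), mul(mul(Z, Z), add(Z, Z)))))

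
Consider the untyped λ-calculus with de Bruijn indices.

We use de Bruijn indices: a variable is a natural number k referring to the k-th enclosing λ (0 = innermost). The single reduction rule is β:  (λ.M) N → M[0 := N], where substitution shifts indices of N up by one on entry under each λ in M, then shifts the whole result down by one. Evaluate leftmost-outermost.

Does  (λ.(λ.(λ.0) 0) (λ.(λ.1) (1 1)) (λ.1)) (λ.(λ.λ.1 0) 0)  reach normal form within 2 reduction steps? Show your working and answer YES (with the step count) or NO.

  start: (λ.(λ.(λ.0) 0) (λ.(λ.1) (1 1)) (λ.1)) (λ.(λ.λ.1 0) 0)
  →1  (λ.(λ.0) 0) (λ.(λ.1) ((λ.(λ.λ.1 0) 0) (λ.(λ.λ.1 0) 0))) (λ.λ.(λ.λ.1 0) 0)
  →2  (λ.0) (λ.(λ.1) ((λ.(λ.λ.1 0) 0) (λ.(λ.λ.1 0) 0))) (λ.λ.(λ.λ.1 0) 0)

Answer: NO — after 2 steps the term is (λ.0) (λ.(λ.1) ((λ.(λ.λ.1 0) 0) (λ.(λ.λ.1 0) 0))) (λ.λ.(λ.λ.1 0) 0), not yet normal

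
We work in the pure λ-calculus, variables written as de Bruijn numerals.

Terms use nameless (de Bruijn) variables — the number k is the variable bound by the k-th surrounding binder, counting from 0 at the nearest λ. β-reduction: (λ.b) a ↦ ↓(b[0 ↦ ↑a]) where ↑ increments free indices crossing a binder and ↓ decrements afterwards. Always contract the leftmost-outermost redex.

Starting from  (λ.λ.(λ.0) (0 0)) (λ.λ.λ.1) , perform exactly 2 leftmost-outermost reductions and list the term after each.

Answer: after 2 steps: λ.0 0

Working:
  start: (λ.λ.(λ.0) (0 0)) (λ.λ.λ.1)
  [1] λ.(λ.0) (0 0)
  [2] λ.0 0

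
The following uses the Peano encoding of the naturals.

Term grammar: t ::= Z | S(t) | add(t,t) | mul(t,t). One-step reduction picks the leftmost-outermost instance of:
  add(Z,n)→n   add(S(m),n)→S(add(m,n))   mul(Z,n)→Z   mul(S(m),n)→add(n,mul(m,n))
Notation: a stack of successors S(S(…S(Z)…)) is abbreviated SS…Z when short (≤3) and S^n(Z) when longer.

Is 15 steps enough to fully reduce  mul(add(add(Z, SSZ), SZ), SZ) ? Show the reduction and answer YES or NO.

Answer: YES — reaches normal form SSSZ in 14 ≤ 15 steps

Working:
  start: mul(add(add(Z, SSZ), SZ), SZ)
  [1] mul(add(SSZ, SZ), SZ)
  [2] mul(S(add(SZ, SZ)), SZ)
  [3] add(SZ, mul(add(SZ, SZ), SZ))
  [4] S(add(Z, mul(add(SZ, SZ), SZ)))
  [5] S(mul(add(SZ, SZ), SZ))
  [6] S(mul(S(add(Z, SZ)), SZ))
  [7] S(add(SZ, mul(add(Z, SZ), SZ)))
  [8] S(S(add(Z, mul(add(Z, SZ), SZ))))
  [9] S(S(mul(add(Z, SZ), SZ)))
  [10] S(S(mul(SZ, SZ)))
  [11] S(S(add(SZ, mul(Z, SZ))))
  [12] S(S(S(add(Z, mul(Z, SZ)))))
  [13] S(S(S(mul(Z, SZ))))
  [14] SSSZ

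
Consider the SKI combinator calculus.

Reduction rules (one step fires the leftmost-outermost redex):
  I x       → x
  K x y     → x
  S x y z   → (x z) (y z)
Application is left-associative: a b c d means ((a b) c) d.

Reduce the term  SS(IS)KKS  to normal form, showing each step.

  start: SS(IS)KKS
  [1] SK(ISK)KS
  [2] KK(ISKK)S
  [3] KS

Answer: normal form = KS  (in 3 steps)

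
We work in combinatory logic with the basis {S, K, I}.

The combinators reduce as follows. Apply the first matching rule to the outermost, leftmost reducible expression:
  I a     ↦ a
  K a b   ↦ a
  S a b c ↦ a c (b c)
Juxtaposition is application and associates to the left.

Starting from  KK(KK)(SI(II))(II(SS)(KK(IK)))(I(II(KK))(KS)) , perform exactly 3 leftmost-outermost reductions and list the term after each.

  start: KK(KK)(SI(II))(II(SS)(KK(IK)))(I(II(KK))(KS))
  [1] K(SI(II))(II(SS)(KK(IK)))(I(II(KK))(KS))
  [2] SI(II)(I(II(KK))(KS))
  [3] I(I(II(KK))(KS))(II(I(II(KK))(KS)))

Answer: after 3 steps: I(I(II(KK))(KS))(II(I(II(KK))(KS)))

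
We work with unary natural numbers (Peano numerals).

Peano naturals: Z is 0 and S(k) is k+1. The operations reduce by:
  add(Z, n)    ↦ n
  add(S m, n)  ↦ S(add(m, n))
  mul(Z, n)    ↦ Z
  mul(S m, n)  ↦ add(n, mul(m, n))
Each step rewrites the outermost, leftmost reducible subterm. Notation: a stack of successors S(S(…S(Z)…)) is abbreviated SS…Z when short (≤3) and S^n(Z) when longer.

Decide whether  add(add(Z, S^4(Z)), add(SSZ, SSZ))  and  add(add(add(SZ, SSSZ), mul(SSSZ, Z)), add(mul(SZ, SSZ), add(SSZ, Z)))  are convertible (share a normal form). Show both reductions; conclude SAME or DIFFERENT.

Term A:
  start: add(add(Z, S^4(Z)), add(SSZ, SSZ))
  [1] add(S^4(Z), add(SSZ, SSZ))
  [2] S(add(SSSZ, add(SSZ, SSZ)))
  [3] S(S(add(SSZ, add(SSZ, SSZ))))
  [4] S(S(S(add(SZ, add(SSZ, SSZ)))))
  [5] S(S(S(S(add(Z, add(SSZ, SSZ))))))
  [6] S(S(S(S(add(SSZ, SSZ)))))
  [7] S(S(S(S(S(add(SZ, SSZ))))))
  [8] S(S(S(S(S(S(add(Z, SSZ)))))))
  [9] S^8(Z)

Term B:
  start: add(add(add(SZ, SSSZ), mul(SSSZ, Z)), add(mul(SZ, SSZ), add(SSZ, Z)))
  [1] add(add(S(add(Z, SSSZ)), mul(SSSZ, Z)), add(mul(SZ, SSZ), add(SSZ, Z)))
  [2] add(S(add(add(Z, SSSZ), mul(SSSZ, Z))), add(mul(SZ, SSZ), add(SSZ, Z)))
  [3] S(add(add(add(Z, SSSZ), mul(SSSZ, Z)), add(mul(SZ, SSZ), add(SSZ, Z))))
  [4] S(add(add(SSSZ, mul(SSSZ, Z)), add(mul(SZ, SSZ), add(SSZ, Z))))
  [5] S(add(S(add(SSZ, mul(SSSZ, Z))), add(mul(SZ, SSZ), add(SSZ, Z))))
  [6] S(S(add(add(SSZ, mul(SSSZ, Z)), add(mul(SZ, SSZ), add(SSZ, Z)))))
  [7] S(S(add(S(add(SZ, mul(SSSZ, Z))), add(mul(SZ, SSZ), add(SSZ, Z)))))
  [8] S(S(S(add(add(SZ, mul(SSSZ, Z)), add(mul(SZ, SSZ), add(SSZ, Z))))))
  [9] S(S(S(add(S(add(Z, mul(SSSZ, Z))), add(mul(SZ, SSZ), add(SSZ, Z))))))
  [10] S(S(S(S(add(add(Z, mul(SSSZ, Z)), add(mul(SZ, SSZ), add(SSZ, Z)))))))
  [11] S(S(S(S(add(mul(SSSZ, Z), add(mul(SZ, SSZ), add(SSZ, Z)))))))
  [12] S(S(S(S(add(add(Z, mul(SSZ, Z)), add(mul(SZ, SSZ), add(SSZ, Z)))))))
  [13] S(S(S(S(add(mul(SSZ, Z), add(mul(SZ, SSZ), add(SSZ, Z)))))))
  [14] S(S(S(S(add(add(Z, mul(SZ, Z)), add(mul(SZ, SSZ), add(SSZ, Z)))))))
  [15] S(S(S(S(add(mul(SZ, Z), add(mul(SZ, SSZ), add(SSZ, Z)))))))
  [16] S(S(S(S(add(add(Z, mul(Z, Z)), add(mul(SZ, SSZ), add(SSZ, Z)))))))
  [17] S(S(S(S(add(mul(Z, Z), add(mul(SZ, SSZ), add(SSZ, Z)))))))
  [18] S(S(S(S(add(Z, add(mul(SZ, SSZ), add(SSZ, Z)))))))
  [19] S(S(S(S(add(mul(SZ, SSZ), add(SSZ, Z))))))
  [20] S(S(S(S(add(add(SSZ, mul(Z, SSZ)), add(SSZ, Z))))))
  [21] S(S(S(S(add(S(add(SZ, mul(Z, SSZ))), add(SSZ, Z))))))
  [22] S(S(S(S(S(add(add(SZ, mul(Z, SSZ)), add(SSZ, Z)))))))
  [23] S(S(S(S(S(add(S(add(Z, mul(Z, SSZ))), add(SSZ, Z)))))))
  [24] S(S(S(S(S(S(add(add(Z, mul(Z, SSZ)), add(SSZ, Z))))))))
  [25] S(S(S(S(S(S(add(mul(Z, SSZ), add(SSZ, Z))))))))
  [26] S(S(S(S(S(S(add(Z, add(SSZ, Z))))))))
  [27] S(S(S(S(S(S(add(SSZ, Z)))))))
  [28] S(S(S(S(S(S(S(add(SZ, Z))))))))
  [29] S(S(S(S(S(S(S(S(add(Z, Z)))))))))
  [30] S^8(Z)

Answer: SAME — A ⇓ S^8(Z), B ⇓ S^8(Z)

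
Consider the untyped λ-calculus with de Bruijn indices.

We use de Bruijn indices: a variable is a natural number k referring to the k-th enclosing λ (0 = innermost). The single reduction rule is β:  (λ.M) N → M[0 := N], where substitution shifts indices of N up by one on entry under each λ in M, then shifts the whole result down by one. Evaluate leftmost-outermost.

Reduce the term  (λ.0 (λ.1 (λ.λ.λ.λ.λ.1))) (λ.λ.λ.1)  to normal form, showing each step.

Answer: normal form = λ.λ.1  (in 2 steps)

Derivation:
  start: (λ.0 (λ.1 (λ.λ.λ.λ.λ.1))) (λ.λ.λ.1)
  step 1: (λ.λ.λ.1) (λ.(λ.λ.λ.1) (λ.λ.λ.λ.λ.1))
  step 2: λ.λ.1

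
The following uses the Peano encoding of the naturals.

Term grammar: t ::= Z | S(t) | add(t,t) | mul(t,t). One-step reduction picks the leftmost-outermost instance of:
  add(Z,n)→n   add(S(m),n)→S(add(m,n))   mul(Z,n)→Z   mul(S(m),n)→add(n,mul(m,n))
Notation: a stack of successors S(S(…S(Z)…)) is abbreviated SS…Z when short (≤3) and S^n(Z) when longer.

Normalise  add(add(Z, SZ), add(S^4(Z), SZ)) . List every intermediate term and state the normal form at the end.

Answer: normal form = S^6(Z)  (in 8 steps)

Working:
  start: add(add(Z, SZ), add(S^4(Z), SZ))
  →1  add(SZ, add(S^4(Z), SZ))
  →2  S(add(Z, add(S^4(Z), SZ)))
  →3  S(add(S^4(Z), SZ))
  →4  S(S(add(SSSZ, SZ)))
  →5  S(S(S(add(SSZ, SZ))))
  →6  S(S(S(S(add(SZ, SZ)))))
  →7  S(S(S(S(S(add(Z, SZ))))))
  →8  S^6(Z)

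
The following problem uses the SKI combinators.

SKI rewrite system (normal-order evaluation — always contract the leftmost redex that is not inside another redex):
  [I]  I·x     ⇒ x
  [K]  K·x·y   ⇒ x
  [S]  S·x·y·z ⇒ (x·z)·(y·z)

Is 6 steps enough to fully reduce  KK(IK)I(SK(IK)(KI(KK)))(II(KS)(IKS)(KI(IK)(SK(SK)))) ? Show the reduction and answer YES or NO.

  start: KK(IK)I(SK(IK)(KI(KK)))(II(KS)(IKS)(KI(IK)(SK(SK))))
  [1] KI(SK(IK)(KI(KK)))(II(KS)(IKS)(KI(IK)(SK(SK))))
  [2] I(II(KS)(IKS)(KI(IK)(SK(SK))))
  [3] II(KS)(IKS)(KI(IK)(SK(SK)))
  [4] I(KS)(IKS)(KI(IK)(SK(SK)))
  [5] KS(IKS)(KI(IK)(SK(SK)))
  [6] S(KI(IK)(SK(SK)))

Answer: NO — after 6 steps the term is S(KI(IK)(SK(SK))), not yet normal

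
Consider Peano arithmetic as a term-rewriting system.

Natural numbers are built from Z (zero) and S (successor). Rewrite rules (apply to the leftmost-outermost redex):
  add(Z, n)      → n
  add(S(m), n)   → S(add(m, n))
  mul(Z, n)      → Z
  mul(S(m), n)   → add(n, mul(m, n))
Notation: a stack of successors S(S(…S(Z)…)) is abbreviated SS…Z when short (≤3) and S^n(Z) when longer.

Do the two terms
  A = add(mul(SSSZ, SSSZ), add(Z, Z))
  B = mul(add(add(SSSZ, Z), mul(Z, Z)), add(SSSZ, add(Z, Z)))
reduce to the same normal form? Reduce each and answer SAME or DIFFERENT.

Term A:
  start: add(mul(SSSZ, SSSZ), add(Z, Z))
  [1] add(add(SSSZ, mul(SSZ, SSSZ)), add(Z, Z))
  [2] add(S(add(SSZ, mul(SSZ, SSSZ))), add(Z, Z))
  [3] S(add(add(SSZ, mul(SSZ, SSSZ)), add(Z, Z)))
  [4] S(add(S(add(SZ, mul(SSZ, SSSZ))), add(Z, Z)))
  [5] S(S(add(add(SZ, mul(SSZ, SSSZ)), add(Z, Z))))
  [6] S(S(add(S(add(Z, mul(SSZ, SSSZ))), add(Z, Z))))
  [7] S(S(S(add(add(Z, mul(SSZ, SSSZ)), add(Z, Z)))))
  [8] S(S(S(add(mul(SSZ, SSSZ), add(Z, Z)))))
  [9] S(S(S(add(add(SSSZ, mul(SZ, SSSZ)), add(Z, Z)))))
  [10] S(S(S(add(S(add(SSZ, mul(SZ, SSSZ))), add(Z, Z)))))
  [11] S(S(S(S(add(add(SSZ, mul(SZ, SSSZ)), add(Z, Z))))))
  [12] S(S(S(S(add(S(add(SZ, mul(SZ, SSSZ))), add(Z, Z))))))
  [13] S(S(S(S(S(add(add(SZ, mul(SZ, SSSZ)), add(Z, Z)))))))
  [14] S(S(S(S(S(add(S(add(Z, mul(SZ, SSSZ))), add(Z, Z)))))))
  [15] S(S(S(S(S(S(add(add(Z, mul(SZ, SSSZ)), add(Z, Z))))))))
  [16] S(S(S(S(S(S(add(mul(SZ, SSSZ), add(Z, Z))))))))
  [17] S(S(S(S(S(S(add(add(SSSZ, mul(Z, SSSZ)), add(Z, Z))))))))
  [18] S(S(S(S(S(S(add(S(add(SSZ, mul(Z, SSSZ))), add(Z, Z))))))))
  [19] S(S(S(S(S(S(S(add(add(SSZ, mul(Z, SSSZ)), add(Z, Z)))))))))
  [20] S(S(S(S(S(S(S(add(S(add(SZ, mul(Z, SSSZ))), add(Z, Z)))))))))
  [21] S(S(S(S(S(S(S(S(add(add(SZ, mul(Z, SSSZ)), add(Z, Z))))))))))
  [22] S(S(S(S(S(S(S(S(add(S(add(Z, mul(Z, SSSZ))), add(Z, Z))))))))))
  [23] S(S(S(S(S(S(S(S(S(add(add(Z, mul(Z, SSSZ)), add(Z, Z)))))))))))
  [24] S(S(S(S(S(S(S(S(S(add(mul(Z, SSSZ), add(Z, Z)))))))))))
  [25] S(S(S(S(S(S(S(S(S(add(Z, add(Z, Z)))))))))))
  [26] S(S(S(S(S(S(S(S(S(add(Z, Z))))))))))
  [27] S^9(Z)

Term B:
  start: mul(add(add(SSSZ, Z), mul(Z, Z)), add(SSSZ, add(Z, Z)))
  [1] mul(add(S(add(SSZ, Z)), mul(Z, Z)), add(SSSZ, add(Z, Z)))
  [2] mul(S(add(add(SSZ, Z), mul(Z, Z))), add(SSSZ, add(Z, Z)))
  [3] add(add(SSSZ, add(Z, Z)), mul(add(add(SSZ, Z), mul(Z, Z)), add(SSSZ, add(Z, Z))))
  [4] add(S(add(SSZ, add(Z, Z))), mul(add(add(SSZ, Z), mul(Z, Z)), add(SSSZ, add(Z, Z))))
  [5] S(add(add(SSZ, add(Z, Z)), mul(add(add(SSZ, Z), mul(Z, Z)), add(SSSZ, add(Z, Z)))))
  [6] S(add(S(add(SZ, add(Z, Z))), mul(add(add(SSZ, Z), mul(Z, Z)), add(SSSZ, add(Z, Z)))))
  [7] S(S(add(add(SZ, add(Z, Z)), mul(add(add(SSZ, Z), mul(Z, Z)), add(SSSZ, add(Z, Z))))))
  [8] S(S(add(S(add(Z, add(Z, Z))), mul(add(add(SSZ, Z), mul(Z, Z)), add(SSSZ, add(Z, Z))))))
  [9] S(S(S(add(add(Z, add(Z, Z)), mul(add(add(SSZ, Z), mul(Z, Z)), add(SSSZ, add(Z, Z)))))))
  [10] S(S(S(add(add(Z, Z), mul(add(add(SSZ, Z), mul(Z, Z)), add(SSSZ, add(Z, Z)))))))
  [11] S(S(S(add(Z, mul(add(add(SSZ, Z), mul(Z, Z)), add(SSSZ, add(Z, Z)))))))
  [12] S(S(S(mul(add(add(SSZ, Z), mul(Z, Z)), add(SSSZ, add(Z, Z))))))
  [13] S(S(S(mul(add(S(add(SZ, Z)), mul(Z, Z)), add(SSSZ, add(Z, Z))))))
  [14] S(S(S(mul(S(add(add(SZ, Z), mul(Z, Z))), add(SSSZ, add(Z, Z))))))
  [15] S(S(S(add(add(SSSZ, add(Z, Z)), mul(add(add(SZ, Z), mul(Z, Z)), add(SSSZ, add(Z, Z)))))))
  [16] S(S(S(add(S(add(SSZ, add(Z, Z))), mul(add(add(SZ, Z), mul(Z, Z)), add(SSSZ, add(Z, Z)))))))
  [17] S(S(S(S(add(add(SSZ, add(Z, Z)), mul(add(add(SZ, Z), mul(Z, Z)), add(SSSZ, add(Z, Z))))))))
  [18] S(S(S(S(add(S(add(SZ, add(Z, Z))), mul(add(add(SZ, Z), mul(Z, Z)), add(SSSZ, add(Z, Z))))))))
  [19] S(S(S(S(S(add(add(SZ, add(Z, Z)), mul(add(add(SZ, Z), mul(Z, Z)), add(SSSZ, add(Z, Z)))))))))
  [20] S(S(S(S(S(add(S(add(Z, add(Z, Z))), mul(add(add(SZ, Z), mul(Z, Z)), add(SSSZ, add(Z, Z)))))))))
  [21] S(S(S(S(S(S(add(add(Z, add(Z, Z)), mul(add(add(SZ, Z), mul(Z, Z)), add(SSSZ, add(Z, Z))))))))))
  [22] S(S(S(S(S(S(add(add(Z, Z), mul(add(add(SZ, Z), mul(Z, Z)), add(SSSZ, add(Z, Z))))))))))
  [23] S(S(S(S(S(S(add(Z, mul(add(add(SZ, Z), mul(Z, Z)), add(SSSZ, add(Z, Z))))))))))
  [24] S(S(S(S(S(S(mul(add(add(SZ, Z), mul(Z, Z)), add(SSSZ, add(Z, Z)))))))))
  [25] S(S(S(S(S(S(mul(add(S(add(Z, Z)), mul(Z, Z)), add(SSSZ, add(Z, Z)))))))))
  [26] S(S(S(S(S(S(mul(S(add(add(Z, Z), mul(Z, Z))), add(SSSZ, add(Z, Z)))))))))
  [27] S(S(S(S(S(S(add(add(SSSZ, add(Z, Z)), mul(add(add(Z, Z), mul(Z, Z)), add(SSSZ, add(Z, Z))))))))))
  [28] S(S(S(S(S(S(add(S(add(SSZ, add(Z, Z))), mul(add(add(Z, Z), mul(Z, Z)), add(SSSZ, add(Z, Z))))))))))
  [29] S(S(S(S(S(S(S(add(add(SSZ, add(Z, Z)), mul(add(add(Z, Z), mul(Z, Z)), add(SSSZ, add(Z, Z)))))))))))
  [30] S(S(S(S(S(S(S(add(S(add(SZ, add(Z, Z))), mul(add(add(Z, Z), mul(Z, Z)), add(SSSZ, add(Z, Z)))))))))))
  [31] S(S(S(S(S(S(S(S(add(add(SZ, add(Z, Z)), mul(add(add(Z, Z), mul(Z, Z)), add(SSSZ, add(Z, Z))))))))))))
  [32] S(S(S(S(S(S(S(S(add(S(add(Z, add(Z, Z))), mul(add(add(Z, Z), mul(Z, Z)), add(SSSZ, add(Z, Z))))))))))))
  [33] S(S(S(S(S(S(S(S(S(add(add(Z, add(Z, Z)), mul(add(add(Z, Z), mul(Z, Z)), add(SSSZ, add(Z, Z)))))))))))))
  [34] S(S(S(S(S(S(S(S(S(add(add(Z, Z), mul(add(add(Z, Z), mul(Z, Z)), add(SSSZ, add(Z, Z)))))))))))))
  [35] S(S(S(S(S(S(S(S(S(add(Z, mul(add(add(Z, Z), mul(Z, Z)), add(SSSZ, add(Z, Z)))))))))))))
  [36] S(S(S(S(S(S(S(S(S(mul(add(add(Z, Z), mul(Z, Z)), add(SSSZ, add(Z, Z))))))))))))
  [37] S(S(S(S(S(S(S(S(S(mul(add(Z, mul(Z, Z)), add(SSSZ, add(Z, Z))))))))))))
  [38] S(S(S(S(S(S(S(S(S(mul(mul(Z, Z), add(SSSZ, add(Z, Z))))))))))))
  [39] S(S(S(S(S(S(S(S(S(mul(Z, add(SSSZ, add(Z, Z))))))))))))
  [40] S^9(Z)

Answer: SAME — A ⇓ S^9(Z), B ⇓ S^9(Z)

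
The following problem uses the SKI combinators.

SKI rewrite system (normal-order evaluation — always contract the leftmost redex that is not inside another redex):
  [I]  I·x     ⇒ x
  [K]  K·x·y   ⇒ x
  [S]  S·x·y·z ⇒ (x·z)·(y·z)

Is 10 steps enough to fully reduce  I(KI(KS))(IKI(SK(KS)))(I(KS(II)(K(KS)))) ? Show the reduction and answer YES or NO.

Answer: YES — reaches normal form S(K(KS)) in 8 ≤ 10 steps

Working:
  start: I(KI(KS))(IKI(SK(KS)))(I(KS(II)(K(KS))))
  →1  KI(KS)(IKI(SK(KS)))(I(KS(II)(K(KS))))
  →2  I(IKI(SK(KS)))(I(KS(II)(K(KS))))
  →3  IKI(SK(KS))(I(KS(II)(K(KS))))
  →4  KI(SK(KS))(I(KS(II)(K(KS))))
  →5  I(I(KS(II)(K(KS))))
  →6  I(KS(II)(K(KS)))
  →7  KS(II)(K(KS))
  →8  S(K(KS))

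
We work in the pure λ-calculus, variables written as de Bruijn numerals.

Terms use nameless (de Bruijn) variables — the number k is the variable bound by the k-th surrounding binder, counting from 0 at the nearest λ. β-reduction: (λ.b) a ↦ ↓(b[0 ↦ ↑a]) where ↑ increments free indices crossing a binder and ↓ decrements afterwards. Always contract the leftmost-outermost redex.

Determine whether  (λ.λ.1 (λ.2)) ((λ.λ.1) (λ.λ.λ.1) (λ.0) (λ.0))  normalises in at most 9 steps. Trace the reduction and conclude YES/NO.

Answer: YES — reaches normal form λ.λ.λ.λ.λ.1 in 8 ≤ 9 steps

Working:
  start: (λ.λ.1 (λ.2)) ((λ.λ.1) (λ.λ.λ.1) (λ.0) (λ.0))
  →1  λ.(λ.λ.1) (λ.λ.λ.1) (λ.0) (λ.0) (λ.(λ.λ.1) (λ.λ.λ.1) (λ.0) (λ.0))
  →2  λ.(λ.λ.λ.λ.1) (λ.0) (λ.0) (λ.(λ.λ.1) (λ.λ.λ.1) (λ.0) (λ.0))
  →3  λ.(λ.λ.λ.1) (λ.0) (λ.(λ.λ.1) (λ.λ.λ.1) (λ.0) (λ.0))
  →4  λ.(λ.λ.1) (λ.(λ.λ.1) (λ.λ.λ.1) (λ.0) (λ.0))
  →5  λ.λ.λ.(λ.λ.1) (λ.λ.λ.1) (λ.0) (λ.0)
  →6  λ.λ.λ.(λ.λ.λ.λ.1) (λ.0) (λ.0)
  →7  λ.λ.λ.(λ.λ.λ.1) (λ.0)
  →8  λ.λ.λ.λ.λ.1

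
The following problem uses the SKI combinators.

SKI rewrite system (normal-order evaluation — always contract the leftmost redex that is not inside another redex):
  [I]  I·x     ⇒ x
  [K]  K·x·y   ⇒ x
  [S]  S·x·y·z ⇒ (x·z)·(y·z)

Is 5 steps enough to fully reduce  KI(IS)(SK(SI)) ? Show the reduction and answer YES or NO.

Answer: YES — reaches normal form SK(SI) in 2 ≤ 5 steps

Reduction:
  start: KI(IS)(SK(SI))
  →1  I(SK(SI))
  →2  SK(SI)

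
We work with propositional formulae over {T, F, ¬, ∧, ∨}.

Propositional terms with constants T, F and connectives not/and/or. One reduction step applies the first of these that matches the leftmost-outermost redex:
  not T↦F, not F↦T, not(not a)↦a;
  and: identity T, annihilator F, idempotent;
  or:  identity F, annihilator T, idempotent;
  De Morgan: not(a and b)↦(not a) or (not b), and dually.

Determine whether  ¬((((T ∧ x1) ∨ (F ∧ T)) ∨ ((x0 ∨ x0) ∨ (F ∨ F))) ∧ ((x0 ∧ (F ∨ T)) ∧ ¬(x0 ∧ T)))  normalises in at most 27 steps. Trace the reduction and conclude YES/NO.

  start: ¬((((T ∧ x1) ∨ (F ∧ T)) ∨ ((x0 ∨ x0) ∨ (F ∨ F))) ∧ ((x0 ∧ (F ∨ T)) ∧ ¬(x0 ∧ T)))
  →1  ¬(((T ∧ x1) ∨ (F ∧ T)) ∨ ((x0 ∨ x0) ∨ (F ∨ F))) ∨ ¬((x0 ∧ (F ∨ T)) ∧ ¬(x0 ∧ T))
  →2  (¬((T ∧ x1) ∨ (F ∧ T)) ∧ ¬((x0 ∨ x0) ∨ (F ∨ F))) ∨ ¬((x0 ∧ (F ∨ T)) ∧ ¬(x0 ∧ T))
  →3  ((¬(T ∧ x1) ∧ ¬(F ∧ T)) ∧ ¬((x0 ∨ x0) ∨ (F ∨ F))) ∨ ¬((x0 ∧ (F ∨ T)) ∧ ¬(x0 ∧ T))
  →4  (((¬T ∨ ¬x1) ∧ ¬(F ∧ T)) ∧ ¬((x0 ∨ x0) ∨ (F ∨ F))) ∨ ¬((x0 ∧ (F ∨ T)) ∧ ¬(x0 ∧ T))
  →5  (((F ∨ ¬x1) ∧ ¬(F ∧ T)) ∧ ¬((x0 ∨ x0) ∨ (F ∨ F))) ∨ ¬((x0 ∧ (F ∨ T)) ∧ ¬(x0 ∧ T))
  →6  ((¬x1 ∧ ¬(F ∧ T)) ∧ ¬((x0 ∨ x0) ∨ (F ∨ F))) ∨ ¬((x0 ∧ (F ∨ T)) ∧ ¬(x0 ∧ T))
  →7  ((¬x1 ∧ (¬F ∨ ¬T)) ∧ ¬((x0 ∨ x0) ∨ (F ∨ F))) ∨ ¬((x0 ∧ (F ∨ T)) ∧ ¬(x0 ∧ T))
  →8  ((¬x1 ∧ (T ∨ ¬T)) ∧ ¬((x0 ∨ x0) ∨ (F ∨ F))) ∨ ¬((x0 ∧ (F ∨ T)) ∧ ¬(x0 ∧ T))
  →9  ((¬x1 ∧ T) ∧ ¬((x0 ∨ x0) ∨ (F ∨ F))) ∨ ¬((x0 ∧ (F ∨ T)) ∧ ¬(x0 ∧ T))
  →10  (¬x1 ∧ ¬((x0 ∨ x0) ∨ (F ∨ F))) ∨ ¬((x0 ∧ (F ∨ T)) ∧ ¬(x0 ∧ T))
  →11  (¬x1 ∧ (¬(x0 ∨ x0) ∧ ¬(F ∨ F))) ∨ ¬((x0 ∧ (F ∨ T)) ∧ ¬(x0 ∧ T))
  →12  (¬x1 ∧ ((¬x0 ∧ ¬x0) ∧ ¬(F ∨ F))) ∨ ¬((x0 ∧ (F ∨ T)) ∧ ¬(x0 ∧ T))
  →13  (¬x1 ∧ (¬x0 ∧ ¬(F ∨ F))) ∨ ¬((x0 ∧ (F ∨ T)) ∧ ¬(x0 ∧ T))
  →14  (¬x1 ∧ (¬x0 ∧ (¬F ∧ ¬F))) ∨ ¬((x0 ∧ (F ∨ T)) ∧ ¬(x0 ∧ T))
  →15  (¬x1 ∧ (¬x0 ∧ ¬F)) ∨ ¬((x0 ∧ (F ∨ T)) ∧ ¬(x0 ∧ T))
  →16  (¬x1 ∧ (¬x0 ∧ T)) ∨ ¬((x0 ∧ (F ∨ T)) ∧ ¬(x0 ∧ T))
  →17  (¬x1 ∧ ¬x0) ∨ ¬((x0 ∧ (F ∨ T)) ∧ ¬(x0 ∧ T))
  →18  (¬x1 ∧ ¬x0) ∨ (¬(x0 ∧ (F ∨ T)) ∨ ¬¬(x0 ∧ T))
  →19  (¬x1 ∧ ¬x0) ∨ ((¬x0 ∨ ¬(F ∨ T)) ∨ ¬¬(x0 ∧ T))
  →20  (¬x1 ∧ ¬x0) ∨ ((¬x0 ∨ (¬F ∧ ¬T)) ∨ ¬¬(x0 ∧ T))
  →21  (¬x1 ∧ ¬x0) ∨ ((¬x0 ∨ (T ∧ ¬T)) ∨ ¬¬(x0 ∧ T))
  →22  (¬x1 ∧ ¬x0) ∨ ((¬x0 ∨ ¬T) ∨ ¬¬(x0 ∧ T))
  →23  (¬x1 ∧ ¬x0) ∨ ((¬x0 ∨ F) ∨ ¬¬(x0 ∧ T))
  →24  (¬x1 ∧ ¬x0) ∨ (¬x0 ∨ ¬¬(x0 ∧ T))
  →25  (¬x1 ∧ ¬x0) ∨ (¬x0 ∨ (x0 ∧ T))
  →26  (¬x1 ∧ ¬x0) ∨ (¬x0 ∨ x0)

Answer: YES — reaches normal form (¬x1 ∧ ¬x0) ∨ (¬x0 ∨ x0) in 26 ≤ 27 steps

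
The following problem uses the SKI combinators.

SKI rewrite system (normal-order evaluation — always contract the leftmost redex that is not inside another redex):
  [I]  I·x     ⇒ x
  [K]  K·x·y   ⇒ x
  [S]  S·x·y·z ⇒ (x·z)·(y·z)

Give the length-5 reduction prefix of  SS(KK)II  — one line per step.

  start: SS(KK)II
  step 1: SI(KKI)I
  step 2: II(KKII)
  step 3: I(KKII)
  step 4: KKII
  step 5: KI

Answer: after 5 steps: KI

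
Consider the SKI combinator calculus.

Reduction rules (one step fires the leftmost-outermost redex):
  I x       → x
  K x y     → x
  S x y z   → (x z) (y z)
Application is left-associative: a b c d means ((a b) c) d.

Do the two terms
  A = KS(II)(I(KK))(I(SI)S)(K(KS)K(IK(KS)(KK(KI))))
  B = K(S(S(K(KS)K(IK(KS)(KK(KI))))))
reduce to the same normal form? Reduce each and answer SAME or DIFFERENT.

Term A:
  start: KS(II)(I(KK))(I(SI)S)(K(KS)K(IK(KS)(KK(KI))))
  →1  S(I(KK))(I(SI)S)(K(KS)K(IK(KS)(KK(KI))))
  →2  I(KK)(K(KS)K(IK(KS)(KK(KI))))(I(SI)S(K(KS)K(IK(KS)(KK(KI)))))
  →3  KK(K(KS)K(IK(KS)(KK(KI))))(I(SI)S(K(KS)K(IK(KS)(KK(KI)))))
  →4  K(I(SI)S(K(KS)K(IK(KS)(KK(KI)))))
  →5  K(SIS(K(KS)K(IK(KS)(KK(KI)))))
  →6  K(I(K(KS)K(IK(KS)(KK(KI))))(S(K(KS)K(IK(KS)(KK(KI))))))
  →7  K(K(KS)K(IK(KS)(KK(KI)))(S(K(KS)K(IK(KS)(KK(KI))))))
  →8  K(KS(IK(KS)(KK(KI)))(S(K(KS)K(IK(KS)(KK(KI))))))
  →9  K(S(S(K(KS)K(IK(KS)(KK(KI))))))
  →10  K(S(S(KS(IK(KS)(KK(KI))))))
  →11  K(S(SS))

Term B:
  start: K(S(S(K(KS)K(IK(KS)(KK(KI))))))
  →1  K(S(S(KS(IK(KS)(KK(KI))))))
  →2  K(S(SS))

Answer: SAME — A ⇓ K(S(SS)), B ⇓ K(S(SS))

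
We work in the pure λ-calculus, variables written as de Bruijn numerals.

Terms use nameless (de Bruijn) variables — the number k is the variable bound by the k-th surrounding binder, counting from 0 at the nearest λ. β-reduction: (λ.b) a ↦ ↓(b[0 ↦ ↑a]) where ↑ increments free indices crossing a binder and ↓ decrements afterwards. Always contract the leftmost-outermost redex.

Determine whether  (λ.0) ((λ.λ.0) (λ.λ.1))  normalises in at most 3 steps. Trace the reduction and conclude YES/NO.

  start: (λ.0) ((λ.λ.0) (λ.λ.1))
  →1  (λ.λ.0) (λ.λ.1)
  →2  λ.0

Answer: YES — reaches normal form λ.0 in 2 ≤ 3 steps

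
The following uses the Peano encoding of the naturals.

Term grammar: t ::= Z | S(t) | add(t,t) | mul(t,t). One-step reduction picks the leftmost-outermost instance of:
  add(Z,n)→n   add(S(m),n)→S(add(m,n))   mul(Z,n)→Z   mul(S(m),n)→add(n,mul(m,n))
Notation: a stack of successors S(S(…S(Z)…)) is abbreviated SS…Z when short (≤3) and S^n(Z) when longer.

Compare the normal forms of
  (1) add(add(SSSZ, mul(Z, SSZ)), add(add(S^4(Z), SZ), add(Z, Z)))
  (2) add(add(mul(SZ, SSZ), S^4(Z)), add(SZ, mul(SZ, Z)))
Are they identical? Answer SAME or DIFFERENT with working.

Answer: DIFFERENT — A ⇓ S^8(Z), B ⇓ S^7(Z)

Reduction:
Term A:
  start: add(add(SSSZ, mul(Z, SSZ)), add(add(S^4(Z), SZ), add(Z, Z)))
  →1  add(S(add(SSZ, mul(Z, SSZ))), add(add(S^4(Z), SZ), add(Z, Z)))
  →2  S(add(add(SSZ, mul(Z, SSZ)), add(add(S^4(Z), SZ), add(Z, Z))))
  →3  S(add(S(add(SZ, mul(Z, SSZ))), add(add(S^4(Z), SZ), add(Z, Z))))
  →4  S(S(add(add(SZ, mul(Z, SSZ)), add(add(S^4(Z), SZ), add(Z, Z)))))
  →5  S(S(add(S(add(Z, mul(Z, SSZ))), add(add(S^4(Z), SZ), add(Z, Z)))))
  →6  S(S(S(add(add(Z, mul(Z, SSZ)), add(add(S^4(Z), SZ), add(Z, Z))))))
  →7  S(S(S(add(mul(Z, SSZ), add(add(S^4(Z), SZ), add(Z, Z))))))
  →8  S(S(S(add(Z, add(add(S^4(Z), SZ), add(Z, Z))))))
  →9  S(S(S(add(add(S^4(Z), SZ), add(Z, Z)))))
  →10  S(S(S(add(S(add(SSSZ, SZ)), add(Z, Z)))))
  →11  S(S(S(S(add(add(SSSZ, SZ), add(Z, Z))))))
  →12  S(S(S(S(add(S(add(SSZ, SZ)), add(Z, Z))))))
  →13  S(S(S(S(S(add(add(SSZ, SZ), add(Z, Z)))))))
  →14  S(S(S(S(S(add(S(add(SZ, SZ)), add(Z, Z)))))))
  →15  S(S(S(S(S(S(add(add(SZ, SZ), add(Z, Z))))))))
  →16  S(S(S(S(S(S(add(S(add(Z, SZ)), add(Z, Z))))))))
  →17  S(S(S(S(S(S(S(add(add(Z, SZ), add(Z, Z)))))))))
  →18  S(S(S(S(S(S(S(add(SZ, add(Z, Z)))))))))
  →19  S(S(S(S(S(S(S(S(add(Z, add(Z, Z))))))))))
  →20  S(S(S(S(S(S(S(S(add(Z, Z)))))))))
  →21  S^8(Z)

Term B:
  start: add(add(mul(SZ, SSZ), S^4(Z)), add(SZ, mul(SZ, Z)))
  →1  add(add(add(SSZ, mul(Z, SSZ)), S^4(Z)), add(SZ, mul(SZ, Z)))
  →2  add(add(S(add(SZ, mul(Z, SSZ))), S^4(Z)), add(SZ, mul(SZ, Z)))
  →3  add(S(add(add(SZ, mul(Z, SSZ)), S^4(Z))), add(SZ, mul(SZ, Z)))
  →4  S(add(add(add(SZ, mul(Z, SSZ)), S^4(Z)), add(SZ, mul(SZ, Z))))
  →5  S(add(add(S(add(Z, mul(Z, SSZ))), S^4(Z)), add(SZ, mul(SZ, Z))))
  →6  S(add(S(add(add(Z, mul(Z, SSZ)), S^4(Z))), add(SZ, mul(SZ, Z))))
  →7  S(S(add(add(add(Z, mul(Z, SSZ)), S^4(Z)), add(SZ, mul(SZ, Z)))))
  →8  S(S(add(add(mul(Z, SSZ), S^4(Z)), add(SZ, mul(SZ, Z)))))
  →9  S(S(add(add(Z, S^4(Z)), add(SZ, mul(SZ, Z)))))
  →10  S(S(add(S^4(Z), add(SZ, mul(SZ, Z)))))
  →11  S(S(S(add(SSSZ, add(SZ, mul(SZ, Z))))))
  →12  S(S(S(S(add(SSZ, add(SZ, mul(SZ, Z)))))))
  →13  S(S(S(S(S(add(SZ, add(SZ, mul(SZ, Z))))))))
  →14  S(S(S(S(S(S(add(Z, add(SZ, mul(SZ, Z)))))))))
  →15  S(S(S(S(S(S(add(SZ, mul(SZ, Z))))))))
  →16  S(S(S(S(S(S(S(add(Z, mul(SZ, Z)))))))))
  →17  S(S(S(S(S(S(S(mul(SZ, Z))))))))
  →18  S(S(S(S(S(S(S(add(Z, mul(Z, Z)))))))))
  →19  S(S(S(S(S(S(S(mul(Z, Z))))))))
  →20  S^7(Z)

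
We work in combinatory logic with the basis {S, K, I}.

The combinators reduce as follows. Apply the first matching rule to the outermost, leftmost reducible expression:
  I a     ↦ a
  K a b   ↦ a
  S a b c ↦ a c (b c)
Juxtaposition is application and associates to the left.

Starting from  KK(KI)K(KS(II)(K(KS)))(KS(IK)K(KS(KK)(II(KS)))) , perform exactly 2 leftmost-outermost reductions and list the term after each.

Answer: after 2 steps: K(KS(IK)K(KS(KK)(II(KS))))

Working:
  start: KK(KI)K(KS(II)(K(KS)))(KS(IK)K(KS(KK)(II(KS))))
  step 1: KK(KS(II)(K(KS)))(KS(IK)K(KS(KK)(II(KS))))
  step 2: K(KS(IK)K(KS(KK)(II(KS))))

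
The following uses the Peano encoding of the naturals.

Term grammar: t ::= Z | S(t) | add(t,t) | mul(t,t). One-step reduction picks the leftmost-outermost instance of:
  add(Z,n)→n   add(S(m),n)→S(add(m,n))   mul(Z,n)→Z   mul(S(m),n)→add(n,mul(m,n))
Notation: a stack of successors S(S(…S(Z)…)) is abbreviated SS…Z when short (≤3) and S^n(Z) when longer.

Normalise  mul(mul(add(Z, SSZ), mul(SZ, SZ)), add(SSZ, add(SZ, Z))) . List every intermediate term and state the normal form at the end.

Answer: normal form = S^6(Z)  (in 37 steps)

Working:
  start: mul(mul(add(Z, SSZ), mul(SZ, SZ)), add(SSZ, add(SZ, Z)))
  →1  mul(mul(SSZ, mul(SZ, SZ)), add(SSZ, add(SZ, Z)))
  →2  mul(add(mul(SZ, SZ), mul(SZ, mul(SZ, SZ))), add(SSZ, add(SZ, Z)))
  →3  mul(add(add(SZ, mul(Z, SZ)), mul(SZ, mul(SZ, SZ))), add(SSZ, add(SZ, Z)))
  →4  mul(add(S(add(Z, mul(Z, SZ))), mul(SZ, mul(SZ, SZ))), add(SSZ, add(SZ, Z)))
  →5  mul(S(add(add(Z, mul(Z, SZ)), mul(SZ, mul(SZ, SZ)))), add(SSZ, add(SZ, Z)))
  →6  add(add(SSZ, add(SZ, Z)), mul(add(add(Z, mul(Z, SZ)), mul(SZ, mul(SZ, SZ))), add(SSZ, add(SZ, Z))))
  →7  add(S(add(SZ, add(SZ, Z))), mul(add(add(Z, mul(Z, SZ)), mul(SZ, mul(SZ, SZ))), add(SSZ, add(SZ, Z))))
  →8  S(add(add(SZ, add(SZ, Z)), mul(add(add(Z, mul(Z, SZ)), mul(SZ, mul(SZ, SZ))), add(SSZ, add(SZ, Z)))))
  →9  S(add(S(add(Z, add(SZ, Z))), mul(add(add(Z, mul(Z, SZ)), mul(SZ, mul(SZ, SZ))), add(SSZ, add(SZ, Z)))))
  →10  S(S(add(add(Z, add(SZ, Z)), mul(add(add(Z, mul(Z, SZ)), mul(SZ, mul(SZ, SZ))), add(SSZ, add(SZ, Z))))))
  →11  S(S(add(add(SZ, Z), mul(add(add(Z, mul(Z, SZ)), mul(SZ, mul(SZ, SZ))), add(SSZ, add(SZ, Z))))))
  →12  S(S(add(S(add(Z, Z)), mul(add(add(Z, mul(Z, SZ)), mul(SZ, mul(SZ, SZ))), add(SSZ, add(SZ, Z))))))
  →13  S(S(S(add(add(Z, Z), mul(add(add(Z, mul(Z, SZ)), mul(SZ, mul(SZ, SZ))), add(SSZ, add(SZ, Z)))))))
  →14  S(S(S(add(Z, mul(add(add(Z, mul(Z, SZ)), mul(SZ, mul(SZ, SZ))), add(SSZ, add(SZ, Z)))))))
  →15  S(S(S(mul(add(add(Z, mul(Z, SZ)), mul(SZ, mul(SZ, SZ))), add(SSZ, add(SZ, Z))))))
  →16  S(S(S(mul(add(mul(Z, SZ), mul(SZ, mul(SZ, SZ))), add(SSZ, add(SZ, Z))))))
  →17  S(S(S(mul(add(Z, mul(SZ, mul(SZ, SZ))), add(SSZ, add(SZ, Z))))))
  →18  S(S(S(mul(mul(SZ, mul(SZ, SZ)), add(SSZ, add(SZ, Z))))))
  →19  S(S(S(mul(add(mul(SZ, SZ), mul(Z, mul(SZ, SZ))), add(SSZ, add(SZ, Z))))))
  →20  S(S(S(mul(add(add(SZ, mul(Z, SZ)), mul(Z, mul(SZ, SZ))), add(SSZ, add(SZ, Z))))))
  →21  S(S(S(mul(add(S(add(Z, mul(Z, SZ))), mul(Z, mul(SZ, SZ))), add(SSZ, add(SZ, Z))))))
  →22  S(S(S(mul(S(add(add(Z, mul(Z, SZ)), mul(Z, mul(SZ, SZ)))), add(SSZ, add(SZ, Z))))))
  →23  S(S(S(add(add(SSZ, add(SZ, Z)), mul(add(add(Z, mul(Z, SZ)), mul(Z, mul(SZ, SZ))), add(SSZ, add(SZ, Z)))))))
  →24  S(S(S(add(S(add(SZ, add(SZ, Z))), mul(add(add(Z, mul(Z, SZ)), mul(Z, mul(SZ, SZ))), add(SSZ, add(SZ, Z)))))))
  →25  S(S(S(S(add(add(SZ, add(SZ, Z)), mul(add(add(Z, mul(Z, SZ)), mul(Z, mul(SZ, SZ))), add(SSZ, add(SZ, Z))))))))
  →26  S(S(S(S(add(S(add(Z, add(SZ, Z))), mul(add(add(Z, mul(Z, SZ)), mul(Z, mul(SZ, SZ))), add(SSZ, add(SZ, Z))))))))
  →27  S(S(S(S(S(add(add(Z, add(SZ, Z)), mul(add(add(Z, mul(Z, SZ)), mul(Z, mul(SZ, SZ))), add(SSZ, add(SZ, Z)))))))))
  →28  S(S(S(S(S(add(add(SZ, Z), mul(add(add(Z, mul(Z, SZ)), mul(Z, mul(SZ, SZ))), add(SSZ, add(SZ, Z)))))))))
  →29  S(S(S(S(S(add(S(add(Z, Z)), mul(add(add(Z, mul(Z, SZ)), mul(Z, mul(SZ, SZ))), add(SSZ, add(SZ, Z)))))))))
  →30  S(S(S(S(S(S(add(add(Z, Z), mul(add(add(Z, mul(Z, SZ)), mul(Z, mul(SZ, SZ))), add(SSZ, add(SZ, Z))))))))))
  →31  S(S(S(S(S(S(add(Z, mul(add(add(Z, mul(Z, SZ)), mul(Z, mul(SZ, SZ))), add(SSZ, add(SZ, Z))))))))))
  →32  S(S(S(S(S(S(mul(add(add(Z, mul(Z, SZ)), mul(Z, mul(SZ, SZ))), add(SSZ, add(SZ, Z)))))))))
  →33  S(S(S(S(S(S(mul(add(mul(Z, SZ), mul(Z, mul(SZ, SZ))), add(SSZ, add(SZ, Z)))))))))
  →34  S(S(S(S(S(S(mul(add(Z, mul(Z, mul(SZ, SZ))), add(SSZ, add(SZ, Z)))))))))
  →35  S(S(S(S(S(S(mul(mul(Z, mul(SZ, SZ)), add(SSZ, add(SZ, Z)))))))))
  →36  S(S(S(S(S(S(mul(Z, add(SSZ, add(SZ, Z)))))))))
  →37  S^6(Z)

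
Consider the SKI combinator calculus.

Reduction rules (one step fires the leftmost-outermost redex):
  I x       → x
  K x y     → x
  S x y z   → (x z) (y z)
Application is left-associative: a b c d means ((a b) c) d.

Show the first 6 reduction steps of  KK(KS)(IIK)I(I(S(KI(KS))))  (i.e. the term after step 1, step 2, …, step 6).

  start: KK(KS)(IIK)I(I(S(KI(KS))))
  [1] K(IIK)I(I(S(KI(KS))))
  [2] IIK(I(S(KI(KS))))
  [3] IK(I(S(KI(KS))))
  [4] K(I(S(KI(KS))))
  [5] K(S(KI(KS)))
  [6] K(SI)

Answer: after 6 steps: K(SI)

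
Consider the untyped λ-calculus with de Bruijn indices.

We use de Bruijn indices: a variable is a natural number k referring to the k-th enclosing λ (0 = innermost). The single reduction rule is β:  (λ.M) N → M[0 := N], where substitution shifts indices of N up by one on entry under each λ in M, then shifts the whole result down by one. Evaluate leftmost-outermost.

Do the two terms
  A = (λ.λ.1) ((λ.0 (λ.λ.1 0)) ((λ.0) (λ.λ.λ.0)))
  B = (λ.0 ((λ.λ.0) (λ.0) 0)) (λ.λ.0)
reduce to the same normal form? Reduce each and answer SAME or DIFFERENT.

Term A:
  start: (λ.λ.1) ((λ.0 (λ.λ.1 0)) ((λ.0) (λ.λ.λ.0)))
  →1  λ.(λ.0 (λ.λ.1 0)) ((λ.0) (λ.λ.λ.0))
  →2  λ.(λ.0) (λ.λ.λ.0) (λ.λ.1 0)
  →3  λ.(λ.λ.λ.0) (λ.λ.1 0)
  →4  λ.λ.λ.0

Term B:
  start: (λ.0 ((λ.λ.0) (λ.0) 0)) (λ.λ.0)
  →1  (λ.λ.0) ((λ.λ.0) (λ.0) (λ.λ.0))
  →2  λ.0

Answer: DIFFERENT — A ⇓ λ.λ.λ.0, B ⇓ λ.0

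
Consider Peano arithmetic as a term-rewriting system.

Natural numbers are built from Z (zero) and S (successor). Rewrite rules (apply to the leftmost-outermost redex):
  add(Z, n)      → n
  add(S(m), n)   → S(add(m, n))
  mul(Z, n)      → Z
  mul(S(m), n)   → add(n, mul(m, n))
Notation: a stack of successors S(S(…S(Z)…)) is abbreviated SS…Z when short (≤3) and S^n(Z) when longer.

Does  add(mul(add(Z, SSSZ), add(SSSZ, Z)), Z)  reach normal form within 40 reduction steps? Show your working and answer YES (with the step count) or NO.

Answer: YES — reaches normal form S^9(Z) in 39 ≤ 40 steps

Derivation:
  start: add(mul(add(Z, SSSZ), add(SSSZ, Z)), Z)
  step 1: add(mul(SSSZ, add(SSSZ, Z)), Z)
  step 2: add(add(add(SSSZ, Z), mul(SSZ, add(SSSZ, Z))), Z)
  step 3: add(add(S(add(SSZ, Z)), mul(SSZ, add(SSSZ, Z))), Z)
  step 4: add(S(add(add(SSZ, Z), mul(SSZ, add(SSSZ, Z)))), Z)
  step 5: S(add(add(add(SSZ, Z), mul(SSZ, add(SSSZ, Z))), Z))
  step 6: S(add(add(S(add(SZ, Z)), mul(SSZ, add(SSSZ, Z))), Z))
  step 7: S(add(S(add(add(SZ, Z), mul(SSZ, add(SSSZ, Z)))), Z))
  step 8: S(S(add(add(add(SZ, Z), mul(SSZ, add(SSSZ, Z))), Z)))
  step 9: S(S(add(add(S(add(Z, Z)), mul(SSZ, add(SSSZ, Z))), Z)))
  step 10: S(S(add(S(add(add(Z, Z), mul(SSZ, add(SSSZ, Z)))), Z)))
  step 11: S(S(S(add(add(add(Z, Z), mul(SSZ, add(SSSZ, Z))), Z))))
  step 12: S(S(S(add(add(Z, mul(SSZ, add(SSSZ, Z))), Z))))
  step 13: S(S(S(add(mul(SSZ, add(SSSZ, Z)), Z))))
  step 14: S(S(S(add(add(add(SSSZ, Z), mul(SZ, add(SSSZ, Z))), Z))))
  step 15: S(S(S(add(add(S(add(SSZ, Z)), mul(SZ, add(SSSZ, Z))), Z))))
  step 16: S(S(S(add(S(add(add(SSZ, Z), mul(SZ, add(SSSZ, Z)))), Z))))
  step 17: S(S(S(S(add(add(add(SSZ, Z), mul(SZ, add(SSSZ, Z))), Z)))))
  step 18: S(S(S(S(add(add(S(add(SZ, Z)), mul(SZ, add(SSSZ, Z))), Z)))))
  step 19: S(S(S(S(add(S(add(add(SZ, Z), mul(SZ, add(SSSZ, Z)))), Z)))))
  step 20: S(S(S(S(S(add(add(add(SZ, Z), mul(SZ, add(SSSZ, Z))), Z))))))
  step 21: S(S(S(S(S(add(add(S(add(Z, Z)), mul(SZ, add(SSSZ, Z))), Z))))))
  step 22: S(S(S(S(S(add(S(add(add(Z, Z), mul(SZ, add(SSSZ, Z)))), Z))))))
  step 23: S(S(S(S(S(S(add(add(add(Z, Z), mul(SZ, add(SSSZ, Z))), Z)))))))
  step 24: S(S(S(S(S(S(add(add(Z, mul(SZ, add(SSSZ, Z))), Z)))))))
  step 25: S(S(S(S(S(S(add(mul(SZ, add(SSSZ, Z)), Z)))))))
  step 26: S(S(S(S(S(S(add(add(add(SSSZ, Z), mul(Z, add(SSSZ, Z))), Z)))))))
  step 27: S(S(S(S(S(S(add(add(S(add(SSZ, Z)), mul(Z, add(SSSZ, Z))), Z)))))))
  step 28: S(S(S(S(S(S(add(S(add(add(SSZ, Z), mul(Z, add(SSSZ, Z)))), Z)))))))
  step 29: S(S(S(S(S(S(S(add(add(add(SSZ, Z), mul(Z, add(SSSZ, Z))), Z))))))))
  step 30: S(S(S(S(S(S(S(add(add(S(add(SZ, Z)), mul(Z, add(SSSZ, Z))), Z))))))))
  step 31: S(S(S(S(S(S(S(add(S(add(add(SZ, Z), mul(Z, add(SSSZ, Z)))), Z))))))))
  step 32: S(S(S(S(S(S(S(S(add(add(add(SZ, Z), mul(Z, add(SSSZ, Z))), Z)))))))))
  step 33: S(S(S(S(S(S(S(S(add(add(S(add(Z, Z)), mul(Z, add(SSSZ, Z))), Z)))))))))
  step 34: S(S(S(S(S(S(S(S(add(S(add(add(Z, Z), mul(Z, add(SSSZ, Z)))), Z)))))))))
  step 35: S(S(S(S(S(S(S(S(S(add(add(add(Z, Z), mul(Z, add(SSSZ, Z))), Z))))))))))
  step 36: S(S(S(S(S(S(S(S(S(add(add(Z, mul(Z, add(SSSZ, Z))), Z))))))))))
  step 37: S(S(S(S(S(S(S(S(S(add(mul(Z, add(SSSZ, Z)), Z))))))))))
  step 38: S(S(S(S(S(S(S(S(S(add(Z, Z))))))))))
  step 39: S^9(Z)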